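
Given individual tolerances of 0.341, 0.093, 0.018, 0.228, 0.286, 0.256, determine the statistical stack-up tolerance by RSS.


RSS = sqrt(0.341^2 + 0.093^2 + 0.018^2 + 0.228^2 + 0.286^2 + 0.256^2)
= sqrt(0.32457)
= 0.5697

0.5697


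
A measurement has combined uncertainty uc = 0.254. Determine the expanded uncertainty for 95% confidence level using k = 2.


U = k * uc
U = 2 * 0.254
U = 0.5080

0.5080


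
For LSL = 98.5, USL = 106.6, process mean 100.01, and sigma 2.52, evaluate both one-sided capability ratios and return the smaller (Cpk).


Cpu = (USL - mean) / (3*sigma) = (106.6 - 100.01) / (3*2.52) = 0.8717
Cpl = (mean - LSL) / (3*sigma) = (100.01 - 98.5) / (3*2.52) = 0.1997
Cpk = min(Cpu, Cpl) = 0.1997

0.1997


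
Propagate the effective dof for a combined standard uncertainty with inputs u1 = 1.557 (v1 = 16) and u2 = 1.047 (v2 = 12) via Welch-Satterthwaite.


uc = sqrt(u1^2 + u2^2) = sqrt(1.557^2 + 1.047^2) = 1.8762884
v_eff = uc^4 / (u1^4/v1 + u2^4/v2)
= 1.8762884^4 / (1.557^4/16 + 1.047^4/12)
= 12.393626 / 0.46745097
v_eff = 26.5132

26.5132


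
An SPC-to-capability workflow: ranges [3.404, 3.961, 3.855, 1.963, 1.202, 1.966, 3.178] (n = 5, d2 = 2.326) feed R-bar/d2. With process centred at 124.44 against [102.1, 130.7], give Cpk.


R_bar = (3.404 + 3.961 + 3.855 + 1.963 + 1.202 + 1.966 + 3.178) / 7 = 2.7898571
sigma = R_bar / d2 = 2.7898571 / 2.326 = 1.1994227
Cp = (USL - LSL)/(6*sigma) = (130.7 - 102.1)/(6*1.1994227) = 3.9741
Cpu = (130.7 - 124.44)/(3*1.1994227) = 1.7397
Cpl = (124.44 - 102.1)/(3*1.1994227) = 6.2085
Cpk = min(Cpu, Cpl) = 1.7397

1.7397


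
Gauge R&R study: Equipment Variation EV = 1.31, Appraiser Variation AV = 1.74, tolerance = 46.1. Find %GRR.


GRR = sqrt(EV^2 + AV^2) = sqrt(1.31^2 + 1.74^2) = 2.1780037
%GRR = GRR / tol * 100 = 2.1780037 / 46.1 * 100
%GRR = 4.7245

4.7245


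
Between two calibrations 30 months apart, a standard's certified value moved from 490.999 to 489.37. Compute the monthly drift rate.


rate = (v2 - v1) / months
= (489.37 - 490.999) / 30
= -1.6290 / 30
= -0.0543

-0.0543


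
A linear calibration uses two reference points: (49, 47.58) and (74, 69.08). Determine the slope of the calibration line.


slope = (y2 - y1) / (x2 - x1)
= (69.08 - 47.58) / (74 - 49)
= 21.5000 / 25
= 0.8600

0.8600


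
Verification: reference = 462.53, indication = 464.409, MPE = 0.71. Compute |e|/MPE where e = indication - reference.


e = indication - reference = 464.409 - 462.53 = 1.8790
|e| = 1.8790
ratio = |e| / MPE = 1.8790 / 0.71
ratio = 2.6465

2.6465


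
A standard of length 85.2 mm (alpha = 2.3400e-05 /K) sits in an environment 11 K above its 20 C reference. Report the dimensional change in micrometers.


dL = L * alpha * dT
= 85.2 * 2.3400e-05 * 11
= 0.0219305 mm
dL_um = 0.0219305 * 1000 = 21.9305 um

21.9305


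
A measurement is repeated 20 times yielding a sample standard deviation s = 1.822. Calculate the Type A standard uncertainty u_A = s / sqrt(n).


u_A = s / sqrt(n)
u_A = 1.822 / sqrt(20)
u_A = 1.822 / 4.472136
u_A = 0.4074

0.4074


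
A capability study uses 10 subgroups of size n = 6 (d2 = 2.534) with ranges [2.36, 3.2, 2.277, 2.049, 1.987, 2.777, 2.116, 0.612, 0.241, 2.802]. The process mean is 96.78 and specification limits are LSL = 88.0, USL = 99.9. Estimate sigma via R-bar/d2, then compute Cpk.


R_bar = (2.36 + 3.2 + 2.277 + 2.049 + 1.987 + 2.777 + 2.116 + 0.612 + 0.241 + 2.802) / 10 = 2.0421
sigma = R_bar / d2 = 2.0421 / 2.534 = 0.80588003
Cp = (USL - LSL)/(6*sigma) = (99.9 - 88.0)/(6*0.80588003) = 2.4611
Cpu = (99.9 - 96.78)/(3*0.80588003) = 1.2905
Cpl = (96.78 - 88.0)/(3*0.80588003) = 3.6316
Cpk = min(Cpu, Cpl) = 1.2905

1.2905


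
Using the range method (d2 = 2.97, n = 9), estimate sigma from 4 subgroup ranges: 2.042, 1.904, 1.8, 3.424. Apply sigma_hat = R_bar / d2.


R_bar = (2.042 + 1.904 + 1.8 + 3.424) / 4
R_bar = 9.17 / 4 = 2.2925
sigma_hat = R_bar / d2 = 2.2925 / 2.97 = 0.7719

0.7719


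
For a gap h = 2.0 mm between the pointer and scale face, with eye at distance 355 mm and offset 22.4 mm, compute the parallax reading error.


error = h * offset / d
= 2.0 * 22.4 / 355
= 0.1262

0.1262


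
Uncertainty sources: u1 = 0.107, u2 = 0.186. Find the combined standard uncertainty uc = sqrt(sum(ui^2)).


uc = sqrt(0.107^2 + 0.186^2)
uc = sqrt(0.046045)
uc = 0.2146

0.2146


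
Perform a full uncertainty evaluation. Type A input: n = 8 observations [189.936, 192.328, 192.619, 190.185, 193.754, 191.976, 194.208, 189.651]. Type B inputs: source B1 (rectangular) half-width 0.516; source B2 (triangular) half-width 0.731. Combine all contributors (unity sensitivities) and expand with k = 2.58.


mean = (189.936 + 192.328 + 192.619 + 190.185 + 193.754 + 191.976 + 194.208 + 189.651) / 8 = 191.832125
s = sqrt(sum((x - mean)^2)/(n-1)) = 1.7439597
u_A = s / sqrt(n) = 1.7439597 / sqrt(8) = 0.61658286
u_B1 = 0.516 / sqrt(3) = 0.29791274
u_B2 = 0.731 / sqrt(6) = 0.2984295
uc = sqrt(0.61658286^2 + 0.29791274^2 + 0.2984295^2) = 0.746985
U = k * uc = 2.58 * 0.746985
U = 1.9272

1.9272


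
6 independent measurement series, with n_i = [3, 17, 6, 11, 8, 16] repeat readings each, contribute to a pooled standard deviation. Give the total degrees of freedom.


nu = sum_i (n_i - 1)
nu = ((3 - 1) + (17 - 1) + (6 - 1) + (11 - 1) + (8 - 1) + (16 - 1))
nu = 2 + 16 + 5 + 10 + 7 + 15
nu = 55

55


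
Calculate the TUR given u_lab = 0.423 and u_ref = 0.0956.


TUR = u_lab / u_ref
= 0.423 / 0.0956
= 4.4247

4.4247


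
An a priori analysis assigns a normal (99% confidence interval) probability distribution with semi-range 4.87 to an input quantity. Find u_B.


u_B = half_width / 2.576
u_B = 4.87 / 2.576
u_B = 1.8905

1.8905


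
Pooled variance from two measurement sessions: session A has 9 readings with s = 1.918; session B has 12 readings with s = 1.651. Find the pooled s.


s_p = sqrt(((n1-1)*s1^2 + (n2-1)*s2^2) / (n1+n2-2))
numerator = (9-1)*1.918^2 + (12-1)*1.651^2 = 29.429792 + 29.983811 = 59.413603
denominator = 9 + 12 - 2 = 19
s_p^2 = 59.413603 / 19 = 3.1270317
s_p = sqrt(3.1270317) = 1.7683

1.7683


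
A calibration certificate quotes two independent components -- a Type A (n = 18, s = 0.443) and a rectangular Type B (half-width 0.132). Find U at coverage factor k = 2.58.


u_A = s / sqrt(n) = 0.443 / sqrt(18) = 0.1044161
u_B = half_width / sqrt(3) = 0.132 / sqrt(3) = 0.076210236
uc = sqrt(u_A^2 + u_B^2) = sqrt(0.1044161^2 + 0.076210236^2) = 0.12926996
U = k * uc = 2.58 * 0.12926996
U = 0.3335

0.3335


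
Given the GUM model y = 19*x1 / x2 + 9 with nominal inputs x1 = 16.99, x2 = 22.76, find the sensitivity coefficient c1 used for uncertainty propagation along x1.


y = 19*x1 / x2 + 9
dy/dx1 = 19/x2
Evaluate at x2 = 22.76: c1 = 19 / 22.76
c1 = 0.8348

0.8348


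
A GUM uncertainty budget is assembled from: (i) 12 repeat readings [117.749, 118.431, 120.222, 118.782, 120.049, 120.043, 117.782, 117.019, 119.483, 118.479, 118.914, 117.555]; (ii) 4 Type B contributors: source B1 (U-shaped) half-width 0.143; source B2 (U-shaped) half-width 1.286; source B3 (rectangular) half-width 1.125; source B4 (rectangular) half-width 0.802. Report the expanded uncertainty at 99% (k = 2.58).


mean = (117.749 + 118.431 + 120.222 + 118.782 + 120.049 + 120.043 + 117.782 + 117.019 + 119.483 + 118.479 + 118.914 + 117.555) / 12 = 118.709
s = sqrt(sum((x - mean)^2)/(n-1)) = 1.0706703
u_A = s / sqrt(n) = 1.0706703 / sqrt(12) = 0.30907589
u_B1 = 0.143 / sqrt(2) = 0.10111627
u_B2 = 1.286 / sqrt(2) = 0.90933932
u_B3 = 1.125 / sqrt(3) = 0.64951905
u_B4 = 0.802 / sqrt(3) = 0.46303492
uc = sqrt(0.30907589^2 + 0.10111627^2 + 0.90933932^2 + 0.64951905^2 + 0.46303492^2) = 1.2525681
U = k * uc = 2.58 * 1.2525681
U = 3.2316

3.2316


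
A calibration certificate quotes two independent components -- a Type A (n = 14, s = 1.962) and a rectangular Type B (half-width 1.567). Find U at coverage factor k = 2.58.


u_A = s / sqrt(n) = 1.962 / sqrt(14) = 0.52436656
u_B = half_width / sqrt(3) = 1.567 / sqrt(3) = 0.90470787
uc = sqrt(u_A^2 + u_B^2) = sqrt(0.52436656^2 + 0.90470787^2) = 1.0456848
U = k * uc = 2.58 * 1.0456848
U = 2.6979

2.6979


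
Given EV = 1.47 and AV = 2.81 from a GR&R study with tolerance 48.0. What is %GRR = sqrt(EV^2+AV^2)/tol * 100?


GRR = sqrt(EV^2 + AV^2) = sqrt(1.47^2 + 2.81^2) = 3.1712773
%GRR = GRR / tol * 100 = 3.1712773 / 48.0 * 100
%GRR = 6.6068

6.6068


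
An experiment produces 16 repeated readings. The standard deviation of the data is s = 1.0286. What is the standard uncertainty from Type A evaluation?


u_A = s / sqrt(n)
u_A = 1.0286 / sqrt(16)
u_A = 1.0286 / 4
u_A = 0.2571

0.2571


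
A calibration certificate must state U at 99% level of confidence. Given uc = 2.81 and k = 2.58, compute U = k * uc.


U = k * uc
U = 2.58 * 2.81
U = 7.2498

7.2498


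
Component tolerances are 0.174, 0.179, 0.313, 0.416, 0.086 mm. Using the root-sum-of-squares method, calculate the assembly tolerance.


RSS = sqrt(0.174^2 + 0.179^2 + 0.313^2 + 0.416^2 + 0.086^2)
= sqrt(0.340738)
= 0.5837

0.5837


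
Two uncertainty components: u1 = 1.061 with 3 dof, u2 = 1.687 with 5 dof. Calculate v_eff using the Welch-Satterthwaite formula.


uc = sqrt(u1^2 + u2^2) = sqrt(1.061^2 + 1.687^2) = 1.9929099
v_eff = uc^4 / (u1^4/v1 + u2^4/v2)
= 1.9929099^4 / (1.061^4/3 + 1.687^4/5)
= 15.77432 / 2.0423238
v_eff = 7.7237

7.7237


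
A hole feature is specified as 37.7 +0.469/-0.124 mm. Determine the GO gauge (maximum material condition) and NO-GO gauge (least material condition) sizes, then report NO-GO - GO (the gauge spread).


GO = nominal - lower_tol (smallest hole = maximum material condition)
GO = 37.7 - 0.124 = 37.576
NO-GO = nominal + upper_tol (largest hole = least material condition)
NO-GO = 37.7 + 0.469 = 38.169
spread = NO-GO - GO = 38.169 - 37.576 = 0.5930

0.5930


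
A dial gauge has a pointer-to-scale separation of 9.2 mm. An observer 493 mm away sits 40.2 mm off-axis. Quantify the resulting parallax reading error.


error = h * offset / d
= 9.2 * 40.2 / 493
= 0.7502

0.7502


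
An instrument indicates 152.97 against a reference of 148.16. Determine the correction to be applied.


Correction = standard - reading
= 148.16 - 152.97
= -4.8100

-4.8100


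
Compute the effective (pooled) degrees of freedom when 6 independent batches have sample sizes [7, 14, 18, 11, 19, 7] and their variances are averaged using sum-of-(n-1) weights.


nu = sum_i (n_i - 1)
nu = ((7 - 1) + (14 - 1) + (18 - 1) + (11 - 1) + (19 - 1) + (7 - 1))
nu = 6 + 13 + 17 + 10 + 18 + 6
nu = 70

70


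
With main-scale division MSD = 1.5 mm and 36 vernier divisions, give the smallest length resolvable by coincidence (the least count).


LC = MSD / n_div
= 1.5 / 36
= 0.0417

0.0417


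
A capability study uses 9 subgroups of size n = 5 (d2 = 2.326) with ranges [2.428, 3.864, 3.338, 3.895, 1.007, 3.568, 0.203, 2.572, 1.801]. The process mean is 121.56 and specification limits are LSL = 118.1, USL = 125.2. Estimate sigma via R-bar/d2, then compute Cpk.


R_bar = (2.428 + 3.864 + 3.338 + 3.895 + 1.007 + 3.568 + 0.203 + 2.572 + 1.801) / 9 = 2.5195556
sigma = R_bar / d2 = 2.5195556 / 2.326 = 1.0832139
Cp = (USL - LSL)/(6*sigma) = (125.2 - 118.1)/(6*1.0832139) = 1.0924
Cpu = (125.2 - 121.56)/(3*1.0832139) = 1.1201
Cpl = (121.56 - 118.1)/(3*1.0832139) = 1.0647
Cpk = min(Cpu, Cpl) = 1.0647

1.0647


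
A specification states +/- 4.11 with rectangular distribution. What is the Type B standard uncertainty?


u_B = half_width / sqrt(3)
u_B = 4.11 / 1.7320508
u_B = 2.3729

2.3729


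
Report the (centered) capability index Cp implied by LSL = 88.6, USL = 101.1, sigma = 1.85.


Cp = (USL - LSL) / (6 * sigma)
= (101.1 - 88.6) / (6 * 1.85)
= 12.5000 / 11.1000
= 1.1261

1.1261


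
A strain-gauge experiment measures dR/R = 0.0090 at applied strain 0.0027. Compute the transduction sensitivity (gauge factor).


GF = (dR/R) / epsilon
= 0.0090 / 0.0027
= 3.3333

3.3333


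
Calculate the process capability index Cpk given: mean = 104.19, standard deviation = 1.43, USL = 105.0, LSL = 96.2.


Cpu = (USL - mean) / (3*sigma) = (105.0 - 104.19) / (3*1.43) = 0.1888
Cpl = (mean - LSL) / (3*sigma) = (104.19 - 96.2) / (3*1.43) = 1.8625
Cpk = min(Cpu, Cpl) = 0.1888

0.1888


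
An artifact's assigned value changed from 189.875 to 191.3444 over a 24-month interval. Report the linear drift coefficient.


rate = (v2 - v1) / months
= (191.3444 - 189.875) / 24
= 1.4694 / 24
= 0.0612

0.0612


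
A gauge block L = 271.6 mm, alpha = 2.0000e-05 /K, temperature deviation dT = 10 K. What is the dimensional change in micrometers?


dL = L * alpha * dT
= 271.6 * 2.0000e-05 * 10
= 0.0543200 mm
dL_um = 0.0543200 * 1000 = 54.3200 um

54.3200


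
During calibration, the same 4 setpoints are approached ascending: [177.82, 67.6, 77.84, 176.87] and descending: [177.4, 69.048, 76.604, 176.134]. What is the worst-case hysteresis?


|177.82 - 177.4| = 0.4200
|67.6 - 69.048| = 1.4480
|77.84 - 76.604| = 1.2360
|176.87 - 176.134| = 0.7360
hysteresis = max(diffs) = 1.4480

1.4480


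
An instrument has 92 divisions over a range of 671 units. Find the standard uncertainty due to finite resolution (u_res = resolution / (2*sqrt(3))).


resolution = range / divisions
resolution = 671 / 92 = 7.2934783
u_res = resolution / (2*sqrt(3))
u_res = 7.2934783 / 3.4641016
u_res = 2.1054

2.1054


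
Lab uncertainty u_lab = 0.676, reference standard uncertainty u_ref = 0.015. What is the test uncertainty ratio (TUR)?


TUR = u_lab / u_ref
= 0.676 / 0.015
= 45.0667

45.0667


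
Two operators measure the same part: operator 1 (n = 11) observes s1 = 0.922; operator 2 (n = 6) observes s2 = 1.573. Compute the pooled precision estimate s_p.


s_p = sqrt(((n1-1)*s1^2 + (n2-1)*s2^2) / (n1+n2-2))
numerator = (11-1)*0.922^2 + (6-1)*1.573^2 = 8.50084 + 12.371645 = 20.872485
denominator = 11 + 6 - 2 = 15
s_p^2 = 20.872485 / 15 = 1.391499
s_p = sqrt(1.391499) = 1.1796

1.1796


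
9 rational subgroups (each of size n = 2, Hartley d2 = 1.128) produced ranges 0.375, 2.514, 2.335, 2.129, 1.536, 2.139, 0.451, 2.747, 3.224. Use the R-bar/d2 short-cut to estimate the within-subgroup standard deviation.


R_bar = (0.375 + 2.514 + 2.335 + 2.129 + 1.536 + 2.139 + 0.451 + 2.747 + 3.224) / 9
R_bar = 17.45 / 9 = 1.9388889
sigma_hat = R_bar / d2 = 1.9388889 / 1.128 = 1.7189

1.7189


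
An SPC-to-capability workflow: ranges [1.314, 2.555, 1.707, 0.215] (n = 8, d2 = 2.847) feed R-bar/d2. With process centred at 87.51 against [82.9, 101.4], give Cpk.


R_bar = (1.314 + 2.555 + 1.707 + 0.215) / 4 = 1.44775
sigma = R_bar / d2 = 1.44775 / 2.847 = 0.50851774
Cp = (USL - LSL)/(6*sigma) = (101.4 - 82.9)/(6*0.50851774) = 6.0634
Cpu = (101.4 - 87.51)/(3*0.50851774) = 9.1049
Cpl = (87.51 - 82.9)/(3*0.50851774) = 3.0219
Cpk = min(Cpu, Cpl) = 3.0219

3.0219


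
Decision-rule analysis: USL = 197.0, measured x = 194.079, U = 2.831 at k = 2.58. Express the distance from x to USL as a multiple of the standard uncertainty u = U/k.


u = U / k = 2.831 / 2.58 = 1.0972868
margin = |USL - x| = |197.0 - 194.079| = 2.921
z = margin / u = 2.921 / 1.0972868
z = 2.6620

2.6620


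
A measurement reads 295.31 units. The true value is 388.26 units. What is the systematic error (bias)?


Systematic error = measured - true
= 295.31 - 388.26
= -92.9500

-92.9500


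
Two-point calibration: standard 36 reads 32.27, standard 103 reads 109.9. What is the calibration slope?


slope = (y2 - y1) / (x2 - x1)
= (109.9 - 32.27) / (103 - 36)
= 77.6300 / 67
= 1.1587

1.1587


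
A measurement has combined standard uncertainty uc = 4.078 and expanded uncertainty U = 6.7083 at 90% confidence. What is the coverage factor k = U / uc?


k = U / uc
k = 6.7083 / 4.078
k = 1.645

1.645


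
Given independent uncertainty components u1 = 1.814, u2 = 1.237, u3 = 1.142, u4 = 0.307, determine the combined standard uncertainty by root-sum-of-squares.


uc = sqrt(1.814^2 + 1.237^2 + 1.142^2 + 0.307^2)
uc = sqrt(6.219178)
uc = 2.4938

2.4938


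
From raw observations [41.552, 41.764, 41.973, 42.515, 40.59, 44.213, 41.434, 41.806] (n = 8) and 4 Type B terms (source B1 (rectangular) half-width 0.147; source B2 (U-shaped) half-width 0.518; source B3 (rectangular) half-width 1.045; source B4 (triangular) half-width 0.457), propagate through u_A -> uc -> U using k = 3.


mean = (41.552 + 41.764 + 41.973 + 42.515 + 40.59 + 44.213 + 41.434 + 41.806) / 8 = 41.980875
s = sqrt(sum((x - mean)^2)/(n-1)) = 1.0530832
u_A = s / sqrt(n) = 1.0530832 / sqrt(8) = 0.37232114
u_B1 = 0.147 / sqrt(3) = 0.08487049
u_B2 = 0.518 / sqrt(2) = 0.36628131
u_B3 = 1.045 / sqrt(3) = 0.60333103
u_B4 = 0.457 / sqrt(6) = 0.18656947
uc = sqrt(0.37232114^2 + 0.08487049^2 + 0.36628131^2 + 0.60333103^2 + 0.18656947^2) = 0.82389595
U = k * uc = 3 * 0.82389595
U = 2.4717

2.4717


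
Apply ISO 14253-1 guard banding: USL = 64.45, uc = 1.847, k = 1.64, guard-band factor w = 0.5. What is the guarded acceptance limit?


U = k * uc = 1.64 * 1.847 = 3.02908
guard band g = w * U = 0.5 * 3.02908 = 1.51454
AL = USL - g = 64.45 - 1.51454
AL = 62.9355

62.9355


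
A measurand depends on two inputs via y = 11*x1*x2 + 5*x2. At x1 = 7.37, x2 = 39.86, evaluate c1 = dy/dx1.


y = 11*x1*x2 + 5*x2
dy/dx1 = 11*x2
Evaluate at x2 = 39.86: c1 = 11 * 39.86
c1 = 438.4600

438.4600


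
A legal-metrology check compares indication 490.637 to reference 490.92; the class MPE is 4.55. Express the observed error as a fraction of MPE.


e = indication - reference = 490.637 - 490.92 = -0.2830
|e| = 0.2830
ratio = |e| / MPE = 0.2830 / 4.55
ratio = 0.0622

0.0622


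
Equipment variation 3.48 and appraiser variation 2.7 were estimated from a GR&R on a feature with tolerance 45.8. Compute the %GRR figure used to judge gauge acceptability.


GRR = sqrt(EV^2 + AV^2) = sqrt(3.48^2 + 2.7^2) = 4.4045885
%GRR = GRR / tol * 100 = 4.4045885 / 45.8 * 100
%GRR = 9.6170

9.6170


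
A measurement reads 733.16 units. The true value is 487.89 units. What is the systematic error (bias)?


Systematic error = measured - true
= 733.16 - 487.89
= 245.2700

245.2700


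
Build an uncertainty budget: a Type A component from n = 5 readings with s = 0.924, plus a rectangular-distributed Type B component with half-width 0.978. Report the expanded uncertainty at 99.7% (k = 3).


u_A = s / sqrt(n) = 0.924 / sqrt(5) = 0.41322536
u_B = half_width / sqrt(3) = 0.978 / sqrt(3) = 0.56464856
uc = sqrt(u_A^2 + u_B^2) = sqrt(0.41322536^2 + 0.56464856^2) = 0.69970222
U = k * uc = 3 * 0.69970222
U = 2.0991

2.0991


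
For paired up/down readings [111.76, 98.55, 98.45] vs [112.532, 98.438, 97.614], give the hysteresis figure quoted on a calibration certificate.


|111.76 - 112.532| = 0.7720
|98.55 - 98.438| = 0.1120
|98.45 - 97.614| = 0.8360
hysteresis = max(diffs) = 0.8360

0.8360


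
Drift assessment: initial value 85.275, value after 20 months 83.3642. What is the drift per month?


rate = (v2 - v1) / months
= (83.3642 - 85.275) / 20
= -1.9108 / 20
= -0.0955

-0.0955


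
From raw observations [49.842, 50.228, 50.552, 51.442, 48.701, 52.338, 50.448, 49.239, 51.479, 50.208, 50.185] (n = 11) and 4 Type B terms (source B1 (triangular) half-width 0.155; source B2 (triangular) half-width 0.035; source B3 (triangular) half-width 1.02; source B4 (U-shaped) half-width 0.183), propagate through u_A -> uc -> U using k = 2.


mean = (49.842 + 50.228 + 50.552 + 51.442 + 48.701 + 52.338 + 50.448 + 49.239 + 51.479 + 50.208 + 50.185) / 11 = 50.42381818
s = sqrt(sum((x - mean)^2)/(n-1)) = 1.0336138
u_A = s / sqrt(n) = 1.0336138 / sqrt(11) = 0.31164629
u_B1 = 0.155 / sqrt(6) = 0.063278485
u_B2 = 0.035 / sqrt(6) = 0.01428869
u_B3 = 1.02 / sqrt(6) = 0.41641326
u_B4 = 0.183 / sqrt(2) = 0.12940054
uc = sqrt(0.31164629^2 + 0.063278485^2 + 0.01428869^2 + 0.41641326^2 + 0.12940054^2) = 0.5398854
U = k * uc = 2 * 0.5398854
U = 1.0798

1.0798


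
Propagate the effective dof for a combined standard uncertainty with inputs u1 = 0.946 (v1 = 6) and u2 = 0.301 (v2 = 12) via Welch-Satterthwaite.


uc = sqrt(u1^2 + u2^2) = sqrt(0.946^2 + 0.301^2) = 0.99273209
v_eff = uc^4 / (u1^4/v1 + u2^4/v2)
= 0.99273209^4 / (0.946^4/6 + 0.301^4/12)
= 0.97124376 / 0.13416315
v_eff = 7.2393

7.2393


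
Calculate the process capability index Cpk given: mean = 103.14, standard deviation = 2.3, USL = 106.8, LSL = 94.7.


Cpu = (USL - mean) / (3*sigma) = (106.8 - 103.14) / (3*2.3) = 0.5304
Cpl = (mean - LSL) / (3*sigma) = (103.14 - 94.7) / (3*2.3) = 1.2232
Cpk = min(Cpu, Cpl) = 0.5304

0.5304


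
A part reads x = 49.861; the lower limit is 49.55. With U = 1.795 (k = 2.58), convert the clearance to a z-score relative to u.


u = U / k = 1.795 / 2.58 = 0.69573643
margin = |LSL - x| = |49.55 - 49.861| = 0.311
z = margin / u = 0.311 / 0.69573643
z = 0.4470

0.4470


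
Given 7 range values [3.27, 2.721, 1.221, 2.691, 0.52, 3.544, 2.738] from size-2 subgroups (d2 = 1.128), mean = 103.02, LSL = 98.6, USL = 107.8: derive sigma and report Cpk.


R_bar = (3.27 + 2.721 + 1.221 + 2.691 + 0.52 + 3.544 + 2.738) / 7 = 2.3864286
sigma = R_bar / d2 = 2.3864286 / 1.128 = 2.1156282
Cp = (USL - LSL)/(6*sigma) = (107.8 - 98.6)/(6*2.1156282) = 0.7248
Cpu = (107.8 - 103.02)/(3*2.1156282) = 0.7531
Cpl = (103.02 - 98.6)/(3*2.1156282) = 0.6964
Cpk = min(Cpu, Cpl) = 0.6964

0.6964


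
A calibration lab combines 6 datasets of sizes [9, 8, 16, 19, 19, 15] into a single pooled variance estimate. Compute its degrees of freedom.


nu = sum_i (n_i - 1)
nu = ((9 - 1) + (8 - 1) + (16 - 1) + (19 - 1) + (19 - 1) + (15 - 1))
nu = 8 + 7 + 15 + 18 + 18 + 14
nu = 80

80


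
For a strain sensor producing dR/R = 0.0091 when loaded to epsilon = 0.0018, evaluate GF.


GF = (dR/R) / epsilon
= 0.0091 / 0.0018
= 5.0556

5.0556


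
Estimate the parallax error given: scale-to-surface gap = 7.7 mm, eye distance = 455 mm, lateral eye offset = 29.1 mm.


error = h * offset / d
= 7.7 * 29.1 / 455
= 0.4925

0.4925


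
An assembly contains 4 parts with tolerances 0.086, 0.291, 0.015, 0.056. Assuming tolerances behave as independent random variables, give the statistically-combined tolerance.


RSS = sqrt(0.086^2 + 0.291^2 + 0.015^2 + 0.056^2)
= sqrt(0.095438)
= 0.3089

0.3089


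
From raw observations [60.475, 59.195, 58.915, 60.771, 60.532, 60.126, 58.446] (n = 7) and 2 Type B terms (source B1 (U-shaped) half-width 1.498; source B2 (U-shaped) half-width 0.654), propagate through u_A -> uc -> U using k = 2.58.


mean = (60.475 + 59.195 + 58.915 + 60.771 + 60.532 + 60.126 + 58.446) / 7 = 59.78
s = sqrt(sum((x - mean)^2)/(n-1)) = 0.9147251
u_A = s / sqrt(n) = 0.9147251 / sqrt(7) = 0.34573359
u_B1 = 1.498 / sqrt(2) = 1.059246
u_B2 = 0.654 / sqrt(2) = 0.46244783
uc = sqrt(0.34573359^2 + 1.059246^2 + 0.46244783^2) = 1.2063962
U = k * uc = 2.58 * 1.2063962
U = 3.1125

3.1125


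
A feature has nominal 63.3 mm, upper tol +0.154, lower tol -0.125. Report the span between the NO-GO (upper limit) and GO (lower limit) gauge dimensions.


GO = nominal - lower_tol (smallest hole = maximum material condition)
GO = 63.3 - 0.125 = 63.175
NO-GO = nominal + upper_tol (largest hole = least material condition)
NO-GO = 63.3 + 0.154 = 63.454
spread = NO-GO - GO = 63.454 - 63.175 = 0.2790

0.2790


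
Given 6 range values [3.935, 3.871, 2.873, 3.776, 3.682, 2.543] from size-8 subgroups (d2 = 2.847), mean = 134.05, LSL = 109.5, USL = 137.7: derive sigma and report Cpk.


R_bar = (3.935 + 3.871 + 2.873 + 3.776 + 3.682 + 2.543) / 6 = 3.4466667
sigma = R_bar / d2 = 3.4466667 / 2.847 = 1.2106311
Cp = (USL - LSL)/(6*sigma) = (137.7 - 109.5)/(6*1.2106311) = 3.8823
Cpu = (137.7 - 134.05)/(3*1.2106311) = 1.0050
Cpl = (134.05 - 109.5)/(3*1.2106311) = 6.7596
Cpk = min(Cpu, Cpl) = 1.0050

1.0050


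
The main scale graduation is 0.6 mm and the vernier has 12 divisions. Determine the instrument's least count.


LC = MSD / n_div
= 0.6 / 12
= 0.0500

0.0500


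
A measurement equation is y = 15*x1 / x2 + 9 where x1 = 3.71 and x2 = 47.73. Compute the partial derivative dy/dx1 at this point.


y = 15*x1 / x2 + 9
dy/dx1 = 15/x2
Evaluate at x2 = 47.73: c1 = 15 / 47.73
c1 = 0.3143

0.3143


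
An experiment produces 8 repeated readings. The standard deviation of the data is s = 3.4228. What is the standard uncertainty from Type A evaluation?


u_A = s / sqrt(n)
u_A = 3.4228 / sqrt(8)
u_A = 3.4228 / 2.8284271
u_A = 1.2101

1.2101


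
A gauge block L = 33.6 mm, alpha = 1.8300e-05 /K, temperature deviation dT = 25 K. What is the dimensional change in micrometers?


dL = L * alpha * dT
= 33.6 * 1.8300e-05 * 25
= 0.0153720 mm
dL_um = 0.0153720 * 1000 = 15.3720 um

15.3720


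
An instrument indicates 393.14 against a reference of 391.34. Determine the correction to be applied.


Correction = standard - reading
= 391.34 - 393.14
= -1.8000

-1.8000


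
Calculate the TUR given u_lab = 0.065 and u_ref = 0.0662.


TUR = u_lab / u_ref
= 0.065 / 0.0662
= 0.9819

0.9819


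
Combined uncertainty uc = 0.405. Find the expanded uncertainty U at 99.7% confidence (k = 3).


U = k * uc
U = 3 * 0.405
U = 1.2150

1.2150


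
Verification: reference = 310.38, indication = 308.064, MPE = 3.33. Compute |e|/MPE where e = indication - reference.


e = indication - reference = 308.064 - 310.38 = -2.3160
|e| = 2.3160
ratio = |e| / MPE = 2.3160 / 3.33
ratio = 0.6955

0.6955


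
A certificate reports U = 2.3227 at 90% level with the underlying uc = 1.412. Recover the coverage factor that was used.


k = U / uc
k = 2.3227 / 1.412
k = 1.645

1.645


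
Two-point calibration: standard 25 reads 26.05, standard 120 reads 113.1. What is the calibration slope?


slope = (y2 - y1) / (x2 - x1)
= (113.1 - 26.05) / (120 - 25)
= 87.0500 / 95
= 0.9163

0.9163


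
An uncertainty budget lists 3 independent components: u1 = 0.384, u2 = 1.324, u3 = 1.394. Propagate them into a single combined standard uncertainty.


uc = sqrt(0.384^2 + 1.324^2 + 1.394^2)
uc = sqrt(3.843668)
uc = 1.9605

1.9605


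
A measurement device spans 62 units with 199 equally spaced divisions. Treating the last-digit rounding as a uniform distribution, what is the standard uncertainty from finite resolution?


resolution = range / divisions
resolution = 62 / 199 = 0.31155779
u_res = resolution / (2*sqrt(3))
u_res = 0.31155779 / 3.4641016
u_res = 0.0899

0.0899


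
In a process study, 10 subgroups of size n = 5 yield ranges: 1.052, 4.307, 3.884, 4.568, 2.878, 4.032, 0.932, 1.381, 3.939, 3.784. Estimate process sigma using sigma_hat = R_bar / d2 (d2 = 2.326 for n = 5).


R_bar = (1.052 + 4.307 + 3.884 + 4.568 + 2.878 + 4.032 + 0.932 + 1.381 + 3.939 + 3.784) / 10
R_bar = 30.757 / 10 = 3.0757
sigma_hat = R_bar / d2 = 3.0757 / 2.326 = 1.3223

1.3223


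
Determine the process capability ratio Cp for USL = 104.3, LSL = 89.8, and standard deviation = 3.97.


Cp = (USL - LSL) / (6 * sigma)
= (104.3 - 89.8) / (6 * 3.97)
= 14.5000 / 23.8200
= 0.6087

0.6087


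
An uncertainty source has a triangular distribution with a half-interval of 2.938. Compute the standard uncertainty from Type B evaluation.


u_B = half_width / sqrt(6)
u_B = 2.938 / 2.4494897
u_B = 1.1994

1.1994


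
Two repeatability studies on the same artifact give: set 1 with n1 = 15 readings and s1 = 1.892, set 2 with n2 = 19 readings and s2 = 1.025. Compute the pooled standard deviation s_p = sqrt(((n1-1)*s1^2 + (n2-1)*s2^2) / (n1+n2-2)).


s_p = sqrt(((n1-1)*s1^2 + (n2-1)*s2^2) / (n1+n2-2))
numerator = (15-1)*1.892^2 + (19-1)*1.025^2 = 50.115296 + 18.91125 = 69.026546
denominator = 15 + 19 - 2 = 32
s_p^2 = 69.026546 / 32 = 2.1570796
s_p = sqrt(2.1570796) = 1.4687

1.4687


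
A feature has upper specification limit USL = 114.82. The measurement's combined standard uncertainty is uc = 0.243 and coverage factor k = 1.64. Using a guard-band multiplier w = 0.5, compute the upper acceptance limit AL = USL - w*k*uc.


U = k * uc = 1.64 * 0.243 = 0.39852
guard band g = w * U = 0.5 * 0.39852 = 0.19926
AL = USL - g = 114.82 - 0.19926
AL = 114.6207

114.6207


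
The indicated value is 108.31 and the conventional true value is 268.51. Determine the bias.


Systematic error = measured - true
= 108.31 - 268.51
= -160.2000

-160.2000


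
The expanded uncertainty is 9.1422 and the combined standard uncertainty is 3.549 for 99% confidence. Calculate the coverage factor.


k = U / uc
k = 9.1422 / 3.549
k = 2.576

2.576


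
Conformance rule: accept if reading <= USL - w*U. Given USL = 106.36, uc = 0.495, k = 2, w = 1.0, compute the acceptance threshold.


U = k * uc = 2 * 0.495 = 0.99
guard band g = w * U = 1.0 * 0.99 = 0.99
AL = USL - g = 106.36 - 0.99
AL = 105.3700

105.3700


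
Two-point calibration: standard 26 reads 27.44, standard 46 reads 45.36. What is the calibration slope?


slope = (y2 - y1) / (x2 - x1)
= (45.36 - 27.44) / (46 - 26)
= 17.9200 / 20
= 0.8960

0.8960


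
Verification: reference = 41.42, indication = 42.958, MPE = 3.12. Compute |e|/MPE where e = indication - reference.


e = indication - reference = 42.958 - 41.42 = 1.5380
|e| = 1.5380
ratio = |e| / MPE = 1.5380 / 3.12
ratio = 0.4929

0.4929


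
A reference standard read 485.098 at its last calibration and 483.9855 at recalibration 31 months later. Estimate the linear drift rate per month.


rate = (v2 - v1) / months
= (483.9855 - 485.098) / 31
= -1.1125 / 31
= -0.0359

-0.0359


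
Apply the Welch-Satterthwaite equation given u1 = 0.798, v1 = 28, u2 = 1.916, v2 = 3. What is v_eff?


uc = sqrt(u1^2 + u2^2) = sqrt(0.798^2 + 1.916^2) = 2.0755385
v_eff = uc^4 / (u1^4/v1 + u2^4/v2)
= 2.0755385^4 / (0.798^4/28 + 1.916^4/3)
= 18.557658 / 4.5067002
v_eff = 4.1178

4.1178


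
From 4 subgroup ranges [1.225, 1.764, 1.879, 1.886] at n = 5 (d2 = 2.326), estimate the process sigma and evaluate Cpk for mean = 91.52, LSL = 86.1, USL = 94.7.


R_bar = (1.225 + 1.764 + 1.879 + 1.886) / 4 = 1.6885
sigma = R_bar / d2 = 1.6885 / 2.326 = 0.72592433
Cp = (USL - LSL)/(6*sigma) = (94.7 - 86.1)/(6*0.72592433) = 1.9745
Cpu = (94.7 - 91.52)/(3*0.72592433) = 1.4602
Cpl = (91.52 - 86.1)/(3*0.72592433) = 2.4888
Cpk = min(Cpu, Cpl) = 1.4602

1.4602


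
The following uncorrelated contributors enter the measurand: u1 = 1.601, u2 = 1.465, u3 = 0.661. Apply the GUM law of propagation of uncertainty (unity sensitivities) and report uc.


uc = sqrt(1.601^2 + 1.465^2 + 0.661^2)
uc = sqrt(5.146347)
uc = 2.2686

2.2686


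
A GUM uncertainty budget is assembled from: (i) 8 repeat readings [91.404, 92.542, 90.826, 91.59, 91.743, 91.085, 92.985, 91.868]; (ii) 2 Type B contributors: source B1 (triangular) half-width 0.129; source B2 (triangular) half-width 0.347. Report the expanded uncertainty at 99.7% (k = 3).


mean = (91.404 + 92.542 + 90.826 + 91.59 + 91.743 + 91.085 + 92.985 + 91.868) / 8 = 91.755375
s = sqrt(sum((x - mean)^2)/(n-1)) = 0.71788856
u_A = s / sqrt(n) = 0.71788856 / sqrt(8) = 0.25381193
u_B1 = 0.129 / sqrt(6) = 0.052664029
u_B2 = 0.347 / sqrt(6) = 0.14166216
uc = sqrt(0.25381193^2 + 0.052664029^2 + 0.14166216^2) = 0.2954017
U = k * uc = 3 * 0.2954017
U = 0.8862

0.8862


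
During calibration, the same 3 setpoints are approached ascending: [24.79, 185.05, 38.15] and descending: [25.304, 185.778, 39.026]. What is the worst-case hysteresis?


|24.79 - 25.304| = 0.5140
|185.05 - 185.778| = 0.7280
|38.15 - 39.026| = 0.8760
hysteresis = max(diffs) = 0.8760

0.8760


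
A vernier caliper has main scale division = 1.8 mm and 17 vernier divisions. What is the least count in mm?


LC = MSD / n_div
= 1.8 / 17
= 0.1059

0.1059


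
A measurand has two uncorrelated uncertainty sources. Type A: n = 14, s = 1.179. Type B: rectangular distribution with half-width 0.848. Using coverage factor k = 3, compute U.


u_A = s / sqrt(n) = 1.179 / sqrt(14) = 0.315101
u_B = half_width / sqrt(3) = 0.848 / sqrt(3) = 0.48959303
uc = sqrt(u_A^2 + u_B^2) = sqrt(0.315101^2 + 0.48959303^2) = 0.58222846
U = k * uc = 3 * 0.58222846
U = 1.7467

1.7467


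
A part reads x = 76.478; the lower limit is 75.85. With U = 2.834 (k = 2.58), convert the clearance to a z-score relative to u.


u = U / k = 2.834 / 2.58 = 1.0984496
margin = |LSL - x| = |75.85 - 76.478| = 0.628
z = margin / u = 0.628 / 1.0984496
z = 0.5717

0.5717


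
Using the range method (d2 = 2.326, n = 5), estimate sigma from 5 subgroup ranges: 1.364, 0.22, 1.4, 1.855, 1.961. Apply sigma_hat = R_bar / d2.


R_bar = (1.364 + 0.22 + 1.4 + 1.855 + 1.961) / 5
R_bar = 6.8 / 5 = 1.36
sigma_hat = R_bar / d2 = 1.36 / 2.326 = 0.5847

0.5847


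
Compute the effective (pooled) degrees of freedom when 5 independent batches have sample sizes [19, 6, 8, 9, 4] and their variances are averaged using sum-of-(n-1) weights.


nu = sum_i (n_i - 1)
nu = ((19 - 1) + (6 - 1) + (8 - 1) + (9 - 1) + (4 - 1))
nu = 18 + 5 + 7 + 8 + 3
nu = 41

41


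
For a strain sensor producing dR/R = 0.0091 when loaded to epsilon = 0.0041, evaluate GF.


GF = (dR/R) / epsilon
= 0.0091 / 0.0041
= 2.2195

2.2195


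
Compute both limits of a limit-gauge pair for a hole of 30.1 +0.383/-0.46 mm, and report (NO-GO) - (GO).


GO = nominal - lower_tol (smallest hole = maximum material condition)
GO = 30.1 - 0.46 = 29.64
NO-GO = nominal + upper_tol (largest hole = least material condition)
NO-GO = 30.1 + 0.383 = 30.483
spread = NO-GO - GO = 30.483 - 29.64 = 0.8430

0.8430


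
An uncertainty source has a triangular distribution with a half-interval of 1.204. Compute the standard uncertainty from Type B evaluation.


u_B = half_width / sqrt(6)
u_B = 1.204 / 2.4494897
u_B = 0.4915

0.4915


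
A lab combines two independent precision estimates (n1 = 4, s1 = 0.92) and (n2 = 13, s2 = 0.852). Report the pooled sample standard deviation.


s_p = sqrt(((n1-1)*s1^2 + (n2-1)*s2^2) / (n1+n2-2))
numerator = (4-1)*0.92^2 + (13-1)*0.852^2 = 2.5392 + 8.710848 = 11.250048
denominator = 4 + 13 - 2 = 15
s_p^2 = 11.250048 / 15 = 0.7500032
s_p = sqrt(0.7500032) = 0.8660

0.8660


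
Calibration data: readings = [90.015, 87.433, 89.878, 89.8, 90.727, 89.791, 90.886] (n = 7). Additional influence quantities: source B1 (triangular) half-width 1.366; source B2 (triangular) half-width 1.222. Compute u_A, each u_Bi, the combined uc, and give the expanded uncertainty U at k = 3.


mean = (90.015 + 87.433 + 89.878 + 89.8 + 90.727 + 89.791 + 90.886) / 7 = 89.79
s = sqrt(sum((x - mean)^2)/(n-1)) = 1.1323356
u_A = s / sqrt(n) = 1.1323356 / sqrt(7) = 0.42798263
u_B1 = 1.366 / sqrt(6) = 0.55766716
u_B2 = 1.222 / sqrt(6) = 0.49887941
uc = sqrt(0.42798263^2 + 0.55766716^2 + 0.49887941^2) = 0.86199911
U = k * uc = 3 * 0.86199911
U = 2.5860

2.5860


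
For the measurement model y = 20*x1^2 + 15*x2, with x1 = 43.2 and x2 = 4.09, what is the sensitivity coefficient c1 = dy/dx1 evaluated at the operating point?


y = 20*x1^2 + 15*x2
dy/dx1 = 2*20*x1
Evaluate at x1 = 43.2: c1 = 40 * 43.2
c1 = 1728.0000

1728.0000


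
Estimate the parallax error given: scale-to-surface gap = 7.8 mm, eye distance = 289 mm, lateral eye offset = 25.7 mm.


error = h * offset / d
= 7.8 * 25.7 / 289
= 0.6936

0.6936


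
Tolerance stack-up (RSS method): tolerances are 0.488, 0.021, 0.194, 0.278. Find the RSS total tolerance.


RSS = sqrt(0.488^2 + 0.021^2 + 0.194^2 + 0.278^2)
= sqrt(0.353505)
= 0.5946

0.5946


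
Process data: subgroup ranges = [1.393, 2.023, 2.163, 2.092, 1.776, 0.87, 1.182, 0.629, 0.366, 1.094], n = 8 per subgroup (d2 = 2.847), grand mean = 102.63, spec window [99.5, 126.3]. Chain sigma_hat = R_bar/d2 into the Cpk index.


R_bar = (1.393 + 2.023 + 2.163 + 2.092 + 1.776 + 0.87 + 1.182 + 0.629 + 0.366 + 1.094) / 10 = 1.3588
sigma = R_bar / d2 = 1.3588 / 2.847 = 0.47727432
Cp = (USL - LSL)/(6*sigma) = (126.3 - 99.5)/(6*0.47727432) = 9.3587
Cpu = (126.3 - 102.63)/(3*0.47727432) = 16.5314
Cpl = (102.63 - 99.5)/(3*0.47727432) = 2.1860
Cpk = min(Cpu, Cpl) = 2.1860

2.1860


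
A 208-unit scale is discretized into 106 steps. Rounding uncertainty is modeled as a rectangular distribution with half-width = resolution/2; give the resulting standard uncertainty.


resolution = range / divisions
resolution = 208 / 106 = 1.9622642
u_res = resolution / (2*sqrt(3))
u_res = 1.9622642 / 3.4641016
u_res = 0.5665

0.5665


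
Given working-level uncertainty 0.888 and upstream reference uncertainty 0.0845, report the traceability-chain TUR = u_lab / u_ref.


TUR = u_lab / u_ref
= 0.888 / 0.0845
= 10.5089

10.5089


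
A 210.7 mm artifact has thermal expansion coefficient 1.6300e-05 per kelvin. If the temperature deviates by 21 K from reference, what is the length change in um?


dL = L * alpha * dT
= 210.7 * 1.6300e-05 * 21
= 0.0721226 mm
dL_um = 0.0721226 * 1000 = 72.1226 um

72.1226


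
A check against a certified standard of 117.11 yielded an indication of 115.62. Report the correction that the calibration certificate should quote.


Correction = standard - reading
= 117.11 - 115.62
= 1.4900

1.4900


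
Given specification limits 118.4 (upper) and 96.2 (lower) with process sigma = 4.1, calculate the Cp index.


Cp = (USL - LSL) / (6 * sigma)
= (118.4 - 96.2) / (6 * 4.1)
= 22.2000 / 24.6000
= 0.9024

0.9024


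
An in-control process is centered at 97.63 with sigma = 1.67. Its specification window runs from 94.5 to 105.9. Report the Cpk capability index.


Cpu = (USL - mean) / (3*sigma) = (105.9 - 97.63) / (3*1.67) = 1.6507
Cpl = (mean - LSL) / (3*sigma) = (97.63 - 94.5) / (3*1.67) = 0.6248
Cpk = min(Cpu, Cpl) = 0.6248

0.6248


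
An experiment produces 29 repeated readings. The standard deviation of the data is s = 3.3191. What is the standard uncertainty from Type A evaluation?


u_A = s / sqrt(n)
u_A = 3.3191 / sqrt(29)
u_A = 3.3191 / 5.3851648
u_A = 0.6163

0.6163


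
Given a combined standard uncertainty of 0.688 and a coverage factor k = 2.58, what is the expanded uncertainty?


U = k * uc
U = 2.58 * 0.688
U = 1.7750

1.7750


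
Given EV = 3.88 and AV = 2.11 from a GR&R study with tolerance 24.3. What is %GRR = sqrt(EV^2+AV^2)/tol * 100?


GRR = sqrt(EV^2 + AV^2) = sqrt(3.88^2 + 2.11^2) = 4.4166164
%GRR = GRR / tol * 100 = 4.4166164 / 24.3 * 100
%GRR = 18.1754

18.1754


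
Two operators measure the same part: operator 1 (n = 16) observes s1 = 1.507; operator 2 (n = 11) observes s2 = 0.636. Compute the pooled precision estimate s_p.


s_p = sqrt(((n1-1)*s1^2 + (n2-1)*s2^2) / (n1+n2-2))
numerator = (16-1)*1.507^2 + (11-1)*0.636^2 = 34.065735 + 4.04496 = 38.110695
denominator = 16 + 11 - 2 = 25
s_p^2 = 38.110695 / 25 = 1.5244278
s_p = sqrt(1.5244278) = 1.2347

1.2347


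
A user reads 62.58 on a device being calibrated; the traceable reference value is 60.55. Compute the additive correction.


Correction = standard - reading
= 60.55 - 62.58
= -2.0300

-2.0300


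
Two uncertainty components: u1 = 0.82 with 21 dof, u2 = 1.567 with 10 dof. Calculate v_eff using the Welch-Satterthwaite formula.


uc = sqrt(u1^2 + u2^2) = sqrt(0.82^2 + 1.567^2) = 1.7685839
v_eff = uc^4 / (u1^4/v1 + u2^4/v2)
= 1.7685839^4 / (0.82^4/21 + 1.567^4/10)
= 9.7836897 / 0.62447223
v_eff = 15.6671

15.6671


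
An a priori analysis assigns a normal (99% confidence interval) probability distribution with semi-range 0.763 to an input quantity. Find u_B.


u_B = half_width / 2.576
u_B = 0.763 / 2.576
u_B = 0.2962

0.2962


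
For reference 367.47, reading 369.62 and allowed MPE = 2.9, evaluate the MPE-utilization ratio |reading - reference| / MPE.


e = indication - reference = 369.62 - 367.47 = 2.1500
|e| = 2.1500
ratio = |e| / MPE = 2.1500 / 2.9
ratio = 0.7414

0.7414


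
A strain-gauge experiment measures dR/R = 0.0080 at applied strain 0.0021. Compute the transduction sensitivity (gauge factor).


GF = (dR/R) / epsilon
= 0.0080 / 0.0021
= 3.8095

3.8095
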